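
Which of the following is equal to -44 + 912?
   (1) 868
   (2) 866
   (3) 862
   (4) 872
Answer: 1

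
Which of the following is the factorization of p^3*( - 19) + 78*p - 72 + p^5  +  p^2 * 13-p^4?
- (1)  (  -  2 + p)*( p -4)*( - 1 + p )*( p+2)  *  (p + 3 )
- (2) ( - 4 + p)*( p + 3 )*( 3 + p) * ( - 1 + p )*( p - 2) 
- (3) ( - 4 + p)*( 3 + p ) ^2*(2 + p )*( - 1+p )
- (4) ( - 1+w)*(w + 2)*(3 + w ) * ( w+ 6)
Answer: 2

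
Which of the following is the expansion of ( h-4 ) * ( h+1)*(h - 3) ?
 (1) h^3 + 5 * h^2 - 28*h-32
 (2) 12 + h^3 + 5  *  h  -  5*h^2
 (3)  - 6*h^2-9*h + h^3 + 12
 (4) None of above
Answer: 4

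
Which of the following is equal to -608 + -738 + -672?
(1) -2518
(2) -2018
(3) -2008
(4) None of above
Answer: 2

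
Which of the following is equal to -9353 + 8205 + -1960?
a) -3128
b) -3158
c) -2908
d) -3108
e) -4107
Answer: d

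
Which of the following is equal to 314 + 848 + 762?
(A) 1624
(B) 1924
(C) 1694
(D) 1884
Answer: B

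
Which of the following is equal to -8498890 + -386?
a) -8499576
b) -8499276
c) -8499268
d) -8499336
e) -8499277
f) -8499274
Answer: b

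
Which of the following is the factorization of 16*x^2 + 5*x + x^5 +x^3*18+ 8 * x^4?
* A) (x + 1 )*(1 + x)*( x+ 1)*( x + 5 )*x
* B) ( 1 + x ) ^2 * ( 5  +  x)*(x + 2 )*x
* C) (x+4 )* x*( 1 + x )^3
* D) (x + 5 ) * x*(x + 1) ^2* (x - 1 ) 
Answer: A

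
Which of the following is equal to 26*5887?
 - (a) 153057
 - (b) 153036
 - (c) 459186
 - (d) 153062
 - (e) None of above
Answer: d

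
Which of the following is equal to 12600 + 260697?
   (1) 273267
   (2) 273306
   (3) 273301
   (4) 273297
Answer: 4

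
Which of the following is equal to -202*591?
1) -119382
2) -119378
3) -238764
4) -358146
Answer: 1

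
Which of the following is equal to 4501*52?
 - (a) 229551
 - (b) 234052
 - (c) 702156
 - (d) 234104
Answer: b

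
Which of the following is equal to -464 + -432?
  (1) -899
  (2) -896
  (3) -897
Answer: 2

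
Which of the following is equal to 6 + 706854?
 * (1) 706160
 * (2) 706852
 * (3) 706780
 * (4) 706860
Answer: 4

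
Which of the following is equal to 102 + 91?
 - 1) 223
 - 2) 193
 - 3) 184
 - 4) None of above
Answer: 2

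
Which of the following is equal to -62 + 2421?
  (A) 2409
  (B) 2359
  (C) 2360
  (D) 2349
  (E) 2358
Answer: B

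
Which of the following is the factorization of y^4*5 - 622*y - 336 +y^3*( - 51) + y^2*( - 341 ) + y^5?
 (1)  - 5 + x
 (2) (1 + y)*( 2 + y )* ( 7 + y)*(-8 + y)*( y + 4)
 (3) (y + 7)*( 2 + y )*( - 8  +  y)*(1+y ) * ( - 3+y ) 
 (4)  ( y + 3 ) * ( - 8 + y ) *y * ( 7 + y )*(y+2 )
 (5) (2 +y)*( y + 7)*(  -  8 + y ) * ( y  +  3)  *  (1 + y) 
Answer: 5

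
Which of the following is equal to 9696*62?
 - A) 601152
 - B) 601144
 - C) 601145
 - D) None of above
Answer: A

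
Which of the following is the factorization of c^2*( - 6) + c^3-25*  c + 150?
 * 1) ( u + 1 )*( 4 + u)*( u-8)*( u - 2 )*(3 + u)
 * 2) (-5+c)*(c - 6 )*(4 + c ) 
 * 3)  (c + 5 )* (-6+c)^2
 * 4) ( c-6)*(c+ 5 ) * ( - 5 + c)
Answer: 4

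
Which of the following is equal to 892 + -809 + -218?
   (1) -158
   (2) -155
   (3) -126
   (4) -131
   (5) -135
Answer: 5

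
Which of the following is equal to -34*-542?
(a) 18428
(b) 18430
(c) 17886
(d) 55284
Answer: a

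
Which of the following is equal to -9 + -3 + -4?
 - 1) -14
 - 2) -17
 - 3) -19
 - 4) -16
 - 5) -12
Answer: 4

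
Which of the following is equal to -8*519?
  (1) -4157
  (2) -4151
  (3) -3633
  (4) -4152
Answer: 4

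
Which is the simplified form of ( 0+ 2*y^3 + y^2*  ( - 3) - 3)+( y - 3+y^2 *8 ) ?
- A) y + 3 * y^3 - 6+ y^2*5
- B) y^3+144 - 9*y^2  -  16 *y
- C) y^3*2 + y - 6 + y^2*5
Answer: C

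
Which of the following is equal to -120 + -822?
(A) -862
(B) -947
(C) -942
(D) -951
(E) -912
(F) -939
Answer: C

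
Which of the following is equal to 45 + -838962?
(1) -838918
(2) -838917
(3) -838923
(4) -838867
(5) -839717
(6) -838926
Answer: 2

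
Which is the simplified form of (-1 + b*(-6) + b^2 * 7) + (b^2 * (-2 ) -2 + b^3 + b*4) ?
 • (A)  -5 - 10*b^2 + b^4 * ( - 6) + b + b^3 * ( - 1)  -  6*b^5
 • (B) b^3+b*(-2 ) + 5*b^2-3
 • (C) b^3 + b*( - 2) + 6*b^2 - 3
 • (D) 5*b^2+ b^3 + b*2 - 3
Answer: B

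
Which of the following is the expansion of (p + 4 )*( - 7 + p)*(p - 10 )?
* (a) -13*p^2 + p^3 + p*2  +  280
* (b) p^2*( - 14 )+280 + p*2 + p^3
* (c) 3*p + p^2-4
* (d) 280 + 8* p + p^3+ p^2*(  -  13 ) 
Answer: a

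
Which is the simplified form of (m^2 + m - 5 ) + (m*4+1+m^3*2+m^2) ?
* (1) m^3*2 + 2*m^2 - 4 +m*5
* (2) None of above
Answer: 1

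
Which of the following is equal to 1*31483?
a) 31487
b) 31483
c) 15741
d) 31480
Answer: b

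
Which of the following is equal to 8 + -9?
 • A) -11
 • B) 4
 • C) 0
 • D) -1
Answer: D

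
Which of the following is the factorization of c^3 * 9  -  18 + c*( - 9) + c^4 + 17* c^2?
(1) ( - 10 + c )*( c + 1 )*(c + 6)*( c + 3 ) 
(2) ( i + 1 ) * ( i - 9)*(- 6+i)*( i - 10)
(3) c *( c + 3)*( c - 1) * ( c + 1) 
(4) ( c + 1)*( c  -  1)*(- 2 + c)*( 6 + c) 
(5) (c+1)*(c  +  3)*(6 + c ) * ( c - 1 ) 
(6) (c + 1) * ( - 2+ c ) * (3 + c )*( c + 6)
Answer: 5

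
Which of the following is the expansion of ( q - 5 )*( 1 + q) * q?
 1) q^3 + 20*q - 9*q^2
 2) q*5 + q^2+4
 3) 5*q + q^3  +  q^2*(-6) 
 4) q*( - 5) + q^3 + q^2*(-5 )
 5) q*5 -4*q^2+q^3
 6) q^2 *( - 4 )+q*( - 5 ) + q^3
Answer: 6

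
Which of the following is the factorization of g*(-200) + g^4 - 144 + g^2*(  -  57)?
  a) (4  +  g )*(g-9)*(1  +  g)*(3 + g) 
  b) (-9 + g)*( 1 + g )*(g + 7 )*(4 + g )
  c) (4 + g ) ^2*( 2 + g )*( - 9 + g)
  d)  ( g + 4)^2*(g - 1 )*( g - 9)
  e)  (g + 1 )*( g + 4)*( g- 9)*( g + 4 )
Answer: e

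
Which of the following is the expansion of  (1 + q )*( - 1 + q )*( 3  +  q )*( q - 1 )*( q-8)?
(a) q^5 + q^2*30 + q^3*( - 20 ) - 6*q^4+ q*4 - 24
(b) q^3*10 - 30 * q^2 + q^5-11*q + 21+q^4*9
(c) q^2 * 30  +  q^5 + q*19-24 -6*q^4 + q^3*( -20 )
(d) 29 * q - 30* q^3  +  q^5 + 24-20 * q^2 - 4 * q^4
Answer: c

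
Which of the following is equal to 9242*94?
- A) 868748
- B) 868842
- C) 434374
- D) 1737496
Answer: A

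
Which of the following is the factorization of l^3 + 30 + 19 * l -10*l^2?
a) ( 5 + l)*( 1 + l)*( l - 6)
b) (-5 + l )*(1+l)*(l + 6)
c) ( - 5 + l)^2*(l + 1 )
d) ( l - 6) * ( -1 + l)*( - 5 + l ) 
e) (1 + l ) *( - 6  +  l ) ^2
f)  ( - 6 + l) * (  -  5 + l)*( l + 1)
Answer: f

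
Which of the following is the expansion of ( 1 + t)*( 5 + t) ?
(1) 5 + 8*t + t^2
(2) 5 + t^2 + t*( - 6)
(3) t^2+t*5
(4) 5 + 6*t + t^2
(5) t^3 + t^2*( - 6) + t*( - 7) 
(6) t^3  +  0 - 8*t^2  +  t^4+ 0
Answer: 4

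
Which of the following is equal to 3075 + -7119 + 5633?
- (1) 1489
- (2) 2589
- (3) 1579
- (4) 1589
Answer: 4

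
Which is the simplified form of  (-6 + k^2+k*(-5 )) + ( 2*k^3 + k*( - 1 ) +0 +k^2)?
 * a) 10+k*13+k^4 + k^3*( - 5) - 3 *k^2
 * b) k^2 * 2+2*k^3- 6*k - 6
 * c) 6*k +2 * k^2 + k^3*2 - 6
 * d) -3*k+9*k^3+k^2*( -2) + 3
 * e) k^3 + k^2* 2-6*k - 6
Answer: b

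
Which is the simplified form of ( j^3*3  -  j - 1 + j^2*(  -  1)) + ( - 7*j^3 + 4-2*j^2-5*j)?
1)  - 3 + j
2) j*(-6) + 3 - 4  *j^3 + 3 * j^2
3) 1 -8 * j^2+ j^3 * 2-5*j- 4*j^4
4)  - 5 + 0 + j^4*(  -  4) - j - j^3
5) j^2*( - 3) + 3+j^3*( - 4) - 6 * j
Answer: 5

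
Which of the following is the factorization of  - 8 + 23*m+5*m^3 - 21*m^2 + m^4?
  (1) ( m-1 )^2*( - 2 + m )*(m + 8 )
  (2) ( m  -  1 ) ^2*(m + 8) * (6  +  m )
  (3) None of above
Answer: 3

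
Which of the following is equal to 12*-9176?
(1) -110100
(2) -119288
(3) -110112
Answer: 3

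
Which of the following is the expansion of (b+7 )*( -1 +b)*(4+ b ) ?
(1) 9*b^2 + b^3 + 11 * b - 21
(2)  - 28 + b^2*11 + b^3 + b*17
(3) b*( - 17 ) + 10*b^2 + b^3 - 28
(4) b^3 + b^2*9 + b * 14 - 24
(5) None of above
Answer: 5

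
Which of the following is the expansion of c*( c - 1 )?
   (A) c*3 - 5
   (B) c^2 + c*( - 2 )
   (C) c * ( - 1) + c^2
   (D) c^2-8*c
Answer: C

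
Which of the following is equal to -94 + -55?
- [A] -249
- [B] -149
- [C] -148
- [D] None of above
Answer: B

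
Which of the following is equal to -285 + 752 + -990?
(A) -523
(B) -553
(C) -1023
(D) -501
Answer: A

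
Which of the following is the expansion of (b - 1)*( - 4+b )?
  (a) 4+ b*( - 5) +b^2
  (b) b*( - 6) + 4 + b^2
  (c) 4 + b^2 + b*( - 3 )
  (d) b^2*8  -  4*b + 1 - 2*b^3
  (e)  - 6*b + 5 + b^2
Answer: a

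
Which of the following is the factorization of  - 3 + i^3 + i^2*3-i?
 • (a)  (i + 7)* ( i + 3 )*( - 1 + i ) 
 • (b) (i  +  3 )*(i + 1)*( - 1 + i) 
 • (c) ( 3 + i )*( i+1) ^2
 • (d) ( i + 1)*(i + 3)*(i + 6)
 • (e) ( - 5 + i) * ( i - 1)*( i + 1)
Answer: b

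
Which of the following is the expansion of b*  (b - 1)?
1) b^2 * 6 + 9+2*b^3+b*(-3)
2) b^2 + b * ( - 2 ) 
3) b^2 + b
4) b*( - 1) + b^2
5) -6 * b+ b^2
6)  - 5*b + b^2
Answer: 4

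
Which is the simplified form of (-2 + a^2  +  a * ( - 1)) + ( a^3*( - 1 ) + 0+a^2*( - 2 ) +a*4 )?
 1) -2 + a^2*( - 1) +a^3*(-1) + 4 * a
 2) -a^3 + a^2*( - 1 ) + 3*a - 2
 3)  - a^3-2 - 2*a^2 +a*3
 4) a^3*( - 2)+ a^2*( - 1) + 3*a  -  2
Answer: 2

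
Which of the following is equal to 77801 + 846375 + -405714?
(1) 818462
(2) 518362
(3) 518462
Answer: 3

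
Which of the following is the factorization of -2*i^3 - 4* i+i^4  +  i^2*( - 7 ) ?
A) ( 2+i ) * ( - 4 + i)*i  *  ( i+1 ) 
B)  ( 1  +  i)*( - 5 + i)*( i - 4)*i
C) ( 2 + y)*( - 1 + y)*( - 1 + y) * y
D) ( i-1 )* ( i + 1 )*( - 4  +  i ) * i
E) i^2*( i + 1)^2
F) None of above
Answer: F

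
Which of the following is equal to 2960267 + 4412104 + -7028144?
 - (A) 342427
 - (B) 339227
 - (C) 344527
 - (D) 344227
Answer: D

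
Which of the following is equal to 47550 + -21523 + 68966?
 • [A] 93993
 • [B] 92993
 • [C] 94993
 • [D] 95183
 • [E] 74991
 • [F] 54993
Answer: C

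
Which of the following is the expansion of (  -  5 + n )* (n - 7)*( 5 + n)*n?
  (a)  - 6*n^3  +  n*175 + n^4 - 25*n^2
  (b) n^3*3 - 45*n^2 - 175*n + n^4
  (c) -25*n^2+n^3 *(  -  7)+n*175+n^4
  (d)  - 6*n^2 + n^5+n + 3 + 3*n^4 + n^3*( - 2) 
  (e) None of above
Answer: c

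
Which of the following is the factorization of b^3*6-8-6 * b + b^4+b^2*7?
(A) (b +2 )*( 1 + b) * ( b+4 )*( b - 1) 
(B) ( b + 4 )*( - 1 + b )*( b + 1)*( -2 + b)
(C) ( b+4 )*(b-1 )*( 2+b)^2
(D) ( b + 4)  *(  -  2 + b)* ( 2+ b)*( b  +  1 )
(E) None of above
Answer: A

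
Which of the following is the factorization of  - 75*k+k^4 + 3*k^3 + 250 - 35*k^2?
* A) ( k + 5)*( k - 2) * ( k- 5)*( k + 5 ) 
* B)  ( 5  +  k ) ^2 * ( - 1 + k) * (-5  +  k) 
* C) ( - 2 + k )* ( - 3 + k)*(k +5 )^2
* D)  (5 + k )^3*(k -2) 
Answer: A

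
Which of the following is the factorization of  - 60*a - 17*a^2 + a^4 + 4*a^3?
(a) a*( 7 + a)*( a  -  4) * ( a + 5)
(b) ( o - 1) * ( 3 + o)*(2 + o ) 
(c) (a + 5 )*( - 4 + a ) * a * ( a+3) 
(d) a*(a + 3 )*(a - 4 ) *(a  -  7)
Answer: c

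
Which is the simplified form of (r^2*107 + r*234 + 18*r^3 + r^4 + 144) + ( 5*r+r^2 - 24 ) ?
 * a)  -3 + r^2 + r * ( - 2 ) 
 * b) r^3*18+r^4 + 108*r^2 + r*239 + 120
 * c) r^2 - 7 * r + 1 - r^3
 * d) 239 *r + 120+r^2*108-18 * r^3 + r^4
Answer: b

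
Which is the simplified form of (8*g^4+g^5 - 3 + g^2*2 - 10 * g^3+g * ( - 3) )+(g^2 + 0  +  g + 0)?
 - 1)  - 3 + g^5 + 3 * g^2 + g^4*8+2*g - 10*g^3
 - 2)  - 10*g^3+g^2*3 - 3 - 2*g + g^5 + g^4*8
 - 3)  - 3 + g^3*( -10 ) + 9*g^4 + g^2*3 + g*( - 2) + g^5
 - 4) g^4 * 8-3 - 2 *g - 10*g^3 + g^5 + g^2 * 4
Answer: 2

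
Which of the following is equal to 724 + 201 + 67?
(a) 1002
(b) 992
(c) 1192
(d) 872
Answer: b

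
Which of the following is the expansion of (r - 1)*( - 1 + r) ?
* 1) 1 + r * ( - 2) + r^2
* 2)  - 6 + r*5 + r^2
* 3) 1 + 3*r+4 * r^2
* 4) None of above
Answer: 1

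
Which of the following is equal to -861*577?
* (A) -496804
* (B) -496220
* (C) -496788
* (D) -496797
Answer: D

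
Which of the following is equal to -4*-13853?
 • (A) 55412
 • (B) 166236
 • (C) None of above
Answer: A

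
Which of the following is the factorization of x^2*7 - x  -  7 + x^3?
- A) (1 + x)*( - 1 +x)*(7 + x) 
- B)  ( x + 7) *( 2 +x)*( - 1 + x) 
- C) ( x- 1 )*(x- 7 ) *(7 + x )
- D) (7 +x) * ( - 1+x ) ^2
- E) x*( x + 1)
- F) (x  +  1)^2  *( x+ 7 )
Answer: A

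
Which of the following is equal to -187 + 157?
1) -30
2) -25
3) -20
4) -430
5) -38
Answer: 1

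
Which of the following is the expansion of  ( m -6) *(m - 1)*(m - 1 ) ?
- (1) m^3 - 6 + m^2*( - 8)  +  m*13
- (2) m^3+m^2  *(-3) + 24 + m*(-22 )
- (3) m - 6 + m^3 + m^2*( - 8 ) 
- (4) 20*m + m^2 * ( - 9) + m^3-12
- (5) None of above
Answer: 1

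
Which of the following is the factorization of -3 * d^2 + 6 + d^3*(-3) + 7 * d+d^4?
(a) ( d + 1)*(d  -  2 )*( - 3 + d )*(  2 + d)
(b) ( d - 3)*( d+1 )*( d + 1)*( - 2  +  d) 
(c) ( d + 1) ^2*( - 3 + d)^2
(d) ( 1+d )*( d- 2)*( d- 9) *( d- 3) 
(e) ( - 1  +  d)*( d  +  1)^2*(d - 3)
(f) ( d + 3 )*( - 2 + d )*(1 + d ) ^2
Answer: b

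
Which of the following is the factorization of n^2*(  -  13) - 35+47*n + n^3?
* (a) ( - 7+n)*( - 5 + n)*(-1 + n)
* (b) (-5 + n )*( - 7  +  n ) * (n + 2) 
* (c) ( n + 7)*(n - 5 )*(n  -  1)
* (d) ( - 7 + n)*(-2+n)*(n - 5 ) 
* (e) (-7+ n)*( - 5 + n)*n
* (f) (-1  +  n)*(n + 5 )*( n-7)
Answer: a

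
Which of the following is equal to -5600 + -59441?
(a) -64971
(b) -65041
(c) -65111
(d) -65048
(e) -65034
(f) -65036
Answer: b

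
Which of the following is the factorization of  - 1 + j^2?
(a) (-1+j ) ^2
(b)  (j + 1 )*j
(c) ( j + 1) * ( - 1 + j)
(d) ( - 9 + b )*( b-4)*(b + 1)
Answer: c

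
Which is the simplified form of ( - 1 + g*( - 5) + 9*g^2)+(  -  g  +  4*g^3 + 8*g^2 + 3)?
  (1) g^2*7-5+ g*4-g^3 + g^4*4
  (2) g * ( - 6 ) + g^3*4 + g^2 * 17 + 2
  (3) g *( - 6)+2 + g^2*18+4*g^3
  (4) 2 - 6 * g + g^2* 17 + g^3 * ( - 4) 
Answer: 2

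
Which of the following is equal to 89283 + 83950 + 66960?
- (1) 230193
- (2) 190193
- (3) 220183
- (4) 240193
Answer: 4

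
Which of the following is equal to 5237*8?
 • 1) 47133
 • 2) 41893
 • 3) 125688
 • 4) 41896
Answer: 4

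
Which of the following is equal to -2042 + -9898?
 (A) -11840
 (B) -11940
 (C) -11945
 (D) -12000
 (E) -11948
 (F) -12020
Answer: B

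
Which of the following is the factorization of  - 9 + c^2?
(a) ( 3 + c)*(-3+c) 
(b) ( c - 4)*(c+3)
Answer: a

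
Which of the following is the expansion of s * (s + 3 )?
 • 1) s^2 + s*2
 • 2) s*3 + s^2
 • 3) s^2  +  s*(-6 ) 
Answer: 2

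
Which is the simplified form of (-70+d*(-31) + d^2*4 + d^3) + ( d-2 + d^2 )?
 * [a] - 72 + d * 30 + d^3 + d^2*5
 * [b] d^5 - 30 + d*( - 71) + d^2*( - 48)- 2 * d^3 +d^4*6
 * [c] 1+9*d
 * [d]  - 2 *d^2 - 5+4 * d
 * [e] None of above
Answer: e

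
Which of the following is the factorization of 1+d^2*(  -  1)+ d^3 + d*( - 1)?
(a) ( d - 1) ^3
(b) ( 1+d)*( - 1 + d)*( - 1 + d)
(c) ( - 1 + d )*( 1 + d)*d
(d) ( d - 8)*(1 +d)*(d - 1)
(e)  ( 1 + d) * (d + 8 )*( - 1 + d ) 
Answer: b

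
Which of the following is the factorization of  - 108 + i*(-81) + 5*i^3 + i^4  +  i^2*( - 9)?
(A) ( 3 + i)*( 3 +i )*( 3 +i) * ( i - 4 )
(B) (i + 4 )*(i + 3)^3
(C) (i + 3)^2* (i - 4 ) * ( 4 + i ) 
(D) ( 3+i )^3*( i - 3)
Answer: A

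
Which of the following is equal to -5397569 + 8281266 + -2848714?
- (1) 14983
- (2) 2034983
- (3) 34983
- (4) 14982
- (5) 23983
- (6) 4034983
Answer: 3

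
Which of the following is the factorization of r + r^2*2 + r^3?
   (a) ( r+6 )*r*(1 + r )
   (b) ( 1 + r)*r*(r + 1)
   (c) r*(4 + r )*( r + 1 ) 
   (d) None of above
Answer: b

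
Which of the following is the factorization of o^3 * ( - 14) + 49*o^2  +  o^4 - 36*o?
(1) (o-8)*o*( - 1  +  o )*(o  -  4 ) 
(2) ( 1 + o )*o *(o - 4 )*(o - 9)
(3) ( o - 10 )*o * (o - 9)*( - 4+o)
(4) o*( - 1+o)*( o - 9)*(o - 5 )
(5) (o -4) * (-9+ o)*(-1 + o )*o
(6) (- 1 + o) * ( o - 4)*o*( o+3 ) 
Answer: 5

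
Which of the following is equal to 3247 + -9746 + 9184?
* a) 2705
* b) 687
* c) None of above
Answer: c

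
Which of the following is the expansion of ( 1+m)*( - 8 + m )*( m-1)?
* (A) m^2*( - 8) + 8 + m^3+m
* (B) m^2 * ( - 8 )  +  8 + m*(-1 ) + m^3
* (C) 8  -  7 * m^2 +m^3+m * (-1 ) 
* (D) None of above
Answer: B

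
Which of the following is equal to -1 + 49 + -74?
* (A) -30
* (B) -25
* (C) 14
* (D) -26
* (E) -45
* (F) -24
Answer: D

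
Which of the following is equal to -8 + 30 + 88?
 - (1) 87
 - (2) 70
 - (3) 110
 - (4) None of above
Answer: 3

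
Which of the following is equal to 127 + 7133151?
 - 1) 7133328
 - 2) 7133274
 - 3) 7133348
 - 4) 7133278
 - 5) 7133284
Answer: 4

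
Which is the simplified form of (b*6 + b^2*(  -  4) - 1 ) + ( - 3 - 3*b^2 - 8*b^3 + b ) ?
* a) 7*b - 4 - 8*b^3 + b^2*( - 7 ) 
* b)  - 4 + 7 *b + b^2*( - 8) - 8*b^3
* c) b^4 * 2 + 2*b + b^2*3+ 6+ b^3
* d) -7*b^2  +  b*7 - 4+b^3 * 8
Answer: a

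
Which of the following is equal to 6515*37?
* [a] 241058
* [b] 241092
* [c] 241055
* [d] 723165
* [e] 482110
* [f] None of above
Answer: c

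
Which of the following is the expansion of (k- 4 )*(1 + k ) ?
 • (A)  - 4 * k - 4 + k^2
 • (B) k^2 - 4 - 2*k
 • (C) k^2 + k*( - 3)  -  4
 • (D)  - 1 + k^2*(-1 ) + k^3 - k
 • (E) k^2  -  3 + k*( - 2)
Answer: C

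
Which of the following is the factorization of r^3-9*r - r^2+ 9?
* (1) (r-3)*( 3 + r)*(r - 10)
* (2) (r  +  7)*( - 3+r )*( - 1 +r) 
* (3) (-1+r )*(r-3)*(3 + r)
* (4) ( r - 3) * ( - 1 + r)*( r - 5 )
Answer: 3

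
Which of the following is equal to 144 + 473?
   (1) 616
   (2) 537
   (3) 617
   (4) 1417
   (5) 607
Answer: 3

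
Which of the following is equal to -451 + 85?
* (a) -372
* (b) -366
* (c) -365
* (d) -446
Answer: b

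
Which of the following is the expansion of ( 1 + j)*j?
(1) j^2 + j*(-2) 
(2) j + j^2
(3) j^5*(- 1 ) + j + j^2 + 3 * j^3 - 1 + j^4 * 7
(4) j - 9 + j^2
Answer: 2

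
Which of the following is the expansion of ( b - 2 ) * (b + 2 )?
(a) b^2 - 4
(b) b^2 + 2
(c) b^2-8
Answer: a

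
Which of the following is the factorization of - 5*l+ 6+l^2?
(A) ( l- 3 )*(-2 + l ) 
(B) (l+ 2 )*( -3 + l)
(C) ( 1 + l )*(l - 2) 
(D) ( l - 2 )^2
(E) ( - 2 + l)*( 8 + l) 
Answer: A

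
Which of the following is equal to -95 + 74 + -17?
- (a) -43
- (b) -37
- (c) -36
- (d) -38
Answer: d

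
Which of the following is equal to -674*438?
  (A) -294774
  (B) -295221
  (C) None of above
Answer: C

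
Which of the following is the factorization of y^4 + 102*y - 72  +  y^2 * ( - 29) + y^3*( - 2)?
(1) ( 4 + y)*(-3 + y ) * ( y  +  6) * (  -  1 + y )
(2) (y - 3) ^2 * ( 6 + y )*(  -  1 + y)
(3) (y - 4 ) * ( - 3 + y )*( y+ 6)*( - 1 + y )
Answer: 3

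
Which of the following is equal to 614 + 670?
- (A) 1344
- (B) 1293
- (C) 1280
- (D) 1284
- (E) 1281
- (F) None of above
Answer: D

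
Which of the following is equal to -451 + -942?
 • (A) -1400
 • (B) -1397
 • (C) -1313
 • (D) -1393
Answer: D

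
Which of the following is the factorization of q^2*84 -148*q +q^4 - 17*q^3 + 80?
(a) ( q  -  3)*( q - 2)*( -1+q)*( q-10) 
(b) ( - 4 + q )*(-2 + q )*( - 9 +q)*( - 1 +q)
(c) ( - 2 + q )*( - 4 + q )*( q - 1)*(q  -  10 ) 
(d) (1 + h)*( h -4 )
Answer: c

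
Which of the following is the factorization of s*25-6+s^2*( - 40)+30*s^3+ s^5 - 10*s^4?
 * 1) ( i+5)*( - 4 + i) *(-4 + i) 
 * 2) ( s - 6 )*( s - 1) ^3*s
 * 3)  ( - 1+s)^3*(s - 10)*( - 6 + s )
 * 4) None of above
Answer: 4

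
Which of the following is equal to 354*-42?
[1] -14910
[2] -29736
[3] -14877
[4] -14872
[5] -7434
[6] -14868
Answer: 6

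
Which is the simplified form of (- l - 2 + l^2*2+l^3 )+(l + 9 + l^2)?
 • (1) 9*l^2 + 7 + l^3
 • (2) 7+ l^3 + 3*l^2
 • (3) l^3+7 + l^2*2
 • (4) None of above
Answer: 2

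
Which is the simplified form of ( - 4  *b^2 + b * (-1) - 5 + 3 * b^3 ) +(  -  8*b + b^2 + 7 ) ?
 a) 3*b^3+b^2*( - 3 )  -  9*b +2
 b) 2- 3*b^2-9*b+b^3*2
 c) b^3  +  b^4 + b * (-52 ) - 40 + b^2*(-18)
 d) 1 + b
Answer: a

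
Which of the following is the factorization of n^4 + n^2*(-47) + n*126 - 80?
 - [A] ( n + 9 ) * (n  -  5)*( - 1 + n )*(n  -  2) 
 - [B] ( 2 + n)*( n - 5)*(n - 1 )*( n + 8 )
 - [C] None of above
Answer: C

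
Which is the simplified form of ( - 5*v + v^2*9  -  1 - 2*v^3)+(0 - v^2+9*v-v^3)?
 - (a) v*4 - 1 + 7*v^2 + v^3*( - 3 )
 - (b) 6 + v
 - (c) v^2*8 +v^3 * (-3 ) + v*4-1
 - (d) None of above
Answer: c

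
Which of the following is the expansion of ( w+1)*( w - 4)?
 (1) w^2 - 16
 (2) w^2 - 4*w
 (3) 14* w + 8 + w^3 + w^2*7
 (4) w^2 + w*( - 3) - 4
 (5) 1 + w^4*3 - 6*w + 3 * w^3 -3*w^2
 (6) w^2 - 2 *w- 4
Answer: 4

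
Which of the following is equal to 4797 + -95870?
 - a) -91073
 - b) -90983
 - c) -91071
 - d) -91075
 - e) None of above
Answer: a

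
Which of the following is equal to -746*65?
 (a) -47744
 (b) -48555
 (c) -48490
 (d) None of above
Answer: c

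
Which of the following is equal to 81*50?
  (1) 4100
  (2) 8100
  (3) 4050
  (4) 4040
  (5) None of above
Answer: 3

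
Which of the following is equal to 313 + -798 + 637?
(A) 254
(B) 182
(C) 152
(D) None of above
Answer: C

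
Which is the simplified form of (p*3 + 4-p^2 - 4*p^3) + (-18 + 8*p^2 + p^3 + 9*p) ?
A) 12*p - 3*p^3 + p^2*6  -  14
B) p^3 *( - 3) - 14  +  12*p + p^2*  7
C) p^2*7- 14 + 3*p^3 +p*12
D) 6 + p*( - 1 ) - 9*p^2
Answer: B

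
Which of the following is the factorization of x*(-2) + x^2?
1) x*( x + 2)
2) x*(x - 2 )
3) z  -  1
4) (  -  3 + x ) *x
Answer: 2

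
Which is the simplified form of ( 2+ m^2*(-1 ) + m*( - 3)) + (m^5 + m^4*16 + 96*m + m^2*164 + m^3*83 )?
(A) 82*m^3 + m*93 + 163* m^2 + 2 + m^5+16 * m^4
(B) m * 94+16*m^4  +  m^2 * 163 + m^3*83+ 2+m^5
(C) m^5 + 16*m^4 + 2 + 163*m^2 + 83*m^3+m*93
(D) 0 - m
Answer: C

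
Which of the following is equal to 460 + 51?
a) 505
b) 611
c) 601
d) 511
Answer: d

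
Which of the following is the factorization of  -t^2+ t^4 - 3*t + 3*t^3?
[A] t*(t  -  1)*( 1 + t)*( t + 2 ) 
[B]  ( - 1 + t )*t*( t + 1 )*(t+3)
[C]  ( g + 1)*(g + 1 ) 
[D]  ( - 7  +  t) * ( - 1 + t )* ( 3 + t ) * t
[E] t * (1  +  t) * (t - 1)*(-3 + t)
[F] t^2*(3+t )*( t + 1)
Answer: B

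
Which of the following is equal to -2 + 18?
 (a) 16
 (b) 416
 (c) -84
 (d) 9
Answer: a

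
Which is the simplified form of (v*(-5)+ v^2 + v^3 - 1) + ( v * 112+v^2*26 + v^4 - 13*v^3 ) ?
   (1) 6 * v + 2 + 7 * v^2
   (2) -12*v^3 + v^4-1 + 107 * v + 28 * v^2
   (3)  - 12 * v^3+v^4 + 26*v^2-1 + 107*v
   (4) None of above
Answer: 4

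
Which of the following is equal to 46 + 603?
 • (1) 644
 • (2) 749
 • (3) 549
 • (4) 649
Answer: 4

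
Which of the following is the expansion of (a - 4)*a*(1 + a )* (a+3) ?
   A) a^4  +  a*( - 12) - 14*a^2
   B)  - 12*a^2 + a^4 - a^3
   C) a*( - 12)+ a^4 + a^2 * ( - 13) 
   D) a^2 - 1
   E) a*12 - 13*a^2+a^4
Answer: C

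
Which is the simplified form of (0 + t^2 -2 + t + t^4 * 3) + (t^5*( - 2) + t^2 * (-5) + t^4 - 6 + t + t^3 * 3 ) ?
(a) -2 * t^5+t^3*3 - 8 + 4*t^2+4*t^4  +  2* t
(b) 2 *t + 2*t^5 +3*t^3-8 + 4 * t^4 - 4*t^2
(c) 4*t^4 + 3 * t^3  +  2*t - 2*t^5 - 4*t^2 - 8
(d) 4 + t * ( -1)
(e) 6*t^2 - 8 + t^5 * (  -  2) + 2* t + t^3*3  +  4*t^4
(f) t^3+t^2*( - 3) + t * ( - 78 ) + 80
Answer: c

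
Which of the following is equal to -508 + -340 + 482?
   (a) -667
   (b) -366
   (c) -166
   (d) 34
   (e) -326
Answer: b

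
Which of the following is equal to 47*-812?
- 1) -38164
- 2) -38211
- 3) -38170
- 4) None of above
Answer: 1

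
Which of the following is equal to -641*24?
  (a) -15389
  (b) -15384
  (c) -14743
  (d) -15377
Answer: b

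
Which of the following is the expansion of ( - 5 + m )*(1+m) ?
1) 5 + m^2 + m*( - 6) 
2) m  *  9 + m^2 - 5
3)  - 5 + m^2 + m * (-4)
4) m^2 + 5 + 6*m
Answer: 3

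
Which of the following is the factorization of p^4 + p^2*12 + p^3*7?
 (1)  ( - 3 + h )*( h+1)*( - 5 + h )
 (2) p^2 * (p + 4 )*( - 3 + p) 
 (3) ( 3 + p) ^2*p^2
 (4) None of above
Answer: 4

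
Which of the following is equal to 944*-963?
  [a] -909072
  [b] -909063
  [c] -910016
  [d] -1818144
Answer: a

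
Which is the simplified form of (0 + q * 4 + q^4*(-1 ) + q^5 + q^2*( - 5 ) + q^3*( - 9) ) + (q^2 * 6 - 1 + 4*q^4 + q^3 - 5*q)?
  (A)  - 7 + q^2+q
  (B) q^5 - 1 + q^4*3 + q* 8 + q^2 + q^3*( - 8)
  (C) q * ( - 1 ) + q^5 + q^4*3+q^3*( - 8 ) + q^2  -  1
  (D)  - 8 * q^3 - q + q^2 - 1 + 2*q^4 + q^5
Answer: C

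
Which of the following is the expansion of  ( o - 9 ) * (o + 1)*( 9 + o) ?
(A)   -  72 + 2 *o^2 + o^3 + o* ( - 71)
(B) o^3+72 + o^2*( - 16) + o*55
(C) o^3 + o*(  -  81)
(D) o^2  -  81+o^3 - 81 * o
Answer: D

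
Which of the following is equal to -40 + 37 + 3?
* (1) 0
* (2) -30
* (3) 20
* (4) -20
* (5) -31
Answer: 1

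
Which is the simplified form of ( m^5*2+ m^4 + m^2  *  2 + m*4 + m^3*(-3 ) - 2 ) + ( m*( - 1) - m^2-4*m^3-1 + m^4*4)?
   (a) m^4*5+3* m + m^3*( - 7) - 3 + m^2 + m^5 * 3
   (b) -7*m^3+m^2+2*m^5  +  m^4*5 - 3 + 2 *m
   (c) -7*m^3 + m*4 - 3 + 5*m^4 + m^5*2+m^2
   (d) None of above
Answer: d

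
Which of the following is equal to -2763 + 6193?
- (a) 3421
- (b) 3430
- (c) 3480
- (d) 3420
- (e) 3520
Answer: b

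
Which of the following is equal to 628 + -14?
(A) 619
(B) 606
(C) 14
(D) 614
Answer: D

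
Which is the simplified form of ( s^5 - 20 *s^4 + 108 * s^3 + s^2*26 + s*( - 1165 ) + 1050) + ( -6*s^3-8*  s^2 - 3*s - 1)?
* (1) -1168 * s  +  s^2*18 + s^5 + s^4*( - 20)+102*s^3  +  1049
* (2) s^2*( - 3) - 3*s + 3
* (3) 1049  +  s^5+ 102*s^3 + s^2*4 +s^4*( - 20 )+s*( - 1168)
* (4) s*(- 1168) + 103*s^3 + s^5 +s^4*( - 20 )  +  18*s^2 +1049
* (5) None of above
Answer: 1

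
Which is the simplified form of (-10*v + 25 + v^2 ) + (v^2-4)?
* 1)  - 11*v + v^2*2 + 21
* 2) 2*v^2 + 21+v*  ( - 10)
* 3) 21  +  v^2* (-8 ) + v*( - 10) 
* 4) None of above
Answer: 2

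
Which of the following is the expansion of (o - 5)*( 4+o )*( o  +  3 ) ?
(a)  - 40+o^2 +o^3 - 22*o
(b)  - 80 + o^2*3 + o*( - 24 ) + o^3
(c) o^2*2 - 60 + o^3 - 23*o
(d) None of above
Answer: c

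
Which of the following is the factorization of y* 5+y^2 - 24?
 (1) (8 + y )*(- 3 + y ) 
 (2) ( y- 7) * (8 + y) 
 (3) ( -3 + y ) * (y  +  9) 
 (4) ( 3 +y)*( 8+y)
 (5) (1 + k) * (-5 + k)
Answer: 1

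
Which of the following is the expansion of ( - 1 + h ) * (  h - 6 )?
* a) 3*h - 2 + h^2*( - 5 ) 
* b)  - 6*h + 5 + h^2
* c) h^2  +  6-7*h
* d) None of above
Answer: c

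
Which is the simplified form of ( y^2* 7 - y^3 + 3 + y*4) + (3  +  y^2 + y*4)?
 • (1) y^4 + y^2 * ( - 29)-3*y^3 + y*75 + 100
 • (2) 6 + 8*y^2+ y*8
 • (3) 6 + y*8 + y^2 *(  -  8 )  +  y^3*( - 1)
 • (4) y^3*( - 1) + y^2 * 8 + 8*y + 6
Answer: 4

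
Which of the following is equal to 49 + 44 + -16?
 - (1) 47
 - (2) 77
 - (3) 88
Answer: 2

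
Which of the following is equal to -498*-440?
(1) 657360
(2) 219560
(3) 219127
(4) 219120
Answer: 4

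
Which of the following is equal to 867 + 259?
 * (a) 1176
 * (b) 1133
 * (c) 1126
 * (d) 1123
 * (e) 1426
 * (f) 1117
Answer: c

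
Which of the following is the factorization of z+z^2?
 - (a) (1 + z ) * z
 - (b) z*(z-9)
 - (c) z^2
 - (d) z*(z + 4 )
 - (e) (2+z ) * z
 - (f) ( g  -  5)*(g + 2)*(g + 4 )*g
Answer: a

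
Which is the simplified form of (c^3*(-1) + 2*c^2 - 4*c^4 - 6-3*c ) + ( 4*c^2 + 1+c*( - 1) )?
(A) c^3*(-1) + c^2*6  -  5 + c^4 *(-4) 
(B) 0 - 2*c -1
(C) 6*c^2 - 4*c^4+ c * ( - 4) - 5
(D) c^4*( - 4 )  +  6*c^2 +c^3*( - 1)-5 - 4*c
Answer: D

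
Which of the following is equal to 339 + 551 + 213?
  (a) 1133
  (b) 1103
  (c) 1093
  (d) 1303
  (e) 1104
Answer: b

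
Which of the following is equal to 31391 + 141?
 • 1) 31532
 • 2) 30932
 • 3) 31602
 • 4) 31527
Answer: 1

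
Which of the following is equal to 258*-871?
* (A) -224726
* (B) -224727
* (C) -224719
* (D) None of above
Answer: D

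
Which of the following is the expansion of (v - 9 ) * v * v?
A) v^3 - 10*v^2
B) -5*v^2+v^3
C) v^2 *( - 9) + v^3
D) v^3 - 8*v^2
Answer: C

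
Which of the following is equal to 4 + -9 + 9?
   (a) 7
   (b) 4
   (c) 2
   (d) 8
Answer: b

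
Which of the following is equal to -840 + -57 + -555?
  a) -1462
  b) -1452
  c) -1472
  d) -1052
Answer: b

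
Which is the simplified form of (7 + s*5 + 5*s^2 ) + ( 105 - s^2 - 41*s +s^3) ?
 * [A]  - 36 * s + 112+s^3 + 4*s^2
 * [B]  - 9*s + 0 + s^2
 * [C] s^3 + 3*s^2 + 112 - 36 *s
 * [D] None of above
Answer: A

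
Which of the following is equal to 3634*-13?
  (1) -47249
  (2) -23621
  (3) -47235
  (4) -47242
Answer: 4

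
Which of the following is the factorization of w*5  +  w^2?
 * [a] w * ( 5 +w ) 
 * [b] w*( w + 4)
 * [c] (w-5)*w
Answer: a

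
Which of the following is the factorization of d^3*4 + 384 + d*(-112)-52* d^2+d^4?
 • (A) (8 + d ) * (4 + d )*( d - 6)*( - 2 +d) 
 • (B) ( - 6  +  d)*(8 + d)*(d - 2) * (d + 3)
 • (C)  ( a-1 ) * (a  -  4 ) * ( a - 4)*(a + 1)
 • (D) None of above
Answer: A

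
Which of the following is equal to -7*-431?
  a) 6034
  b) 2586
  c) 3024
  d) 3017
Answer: d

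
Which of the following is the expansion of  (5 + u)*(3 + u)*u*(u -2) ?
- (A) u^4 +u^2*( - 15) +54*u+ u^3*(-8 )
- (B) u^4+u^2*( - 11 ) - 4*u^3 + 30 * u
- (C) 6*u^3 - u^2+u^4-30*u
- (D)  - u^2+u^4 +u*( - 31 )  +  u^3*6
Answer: C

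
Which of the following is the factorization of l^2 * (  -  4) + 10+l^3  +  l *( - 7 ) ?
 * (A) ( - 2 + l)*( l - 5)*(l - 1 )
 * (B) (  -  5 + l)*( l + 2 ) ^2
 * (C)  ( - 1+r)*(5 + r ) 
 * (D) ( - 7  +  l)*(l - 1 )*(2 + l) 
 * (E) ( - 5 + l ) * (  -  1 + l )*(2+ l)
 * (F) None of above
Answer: E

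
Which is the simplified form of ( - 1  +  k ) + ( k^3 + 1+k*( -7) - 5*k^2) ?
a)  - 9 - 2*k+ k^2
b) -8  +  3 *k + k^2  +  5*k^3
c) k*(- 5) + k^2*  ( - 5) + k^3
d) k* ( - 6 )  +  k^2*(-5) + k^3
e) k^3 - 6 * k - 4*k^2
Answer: d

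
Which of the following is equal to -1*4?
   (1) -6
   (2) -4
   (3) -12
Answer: 2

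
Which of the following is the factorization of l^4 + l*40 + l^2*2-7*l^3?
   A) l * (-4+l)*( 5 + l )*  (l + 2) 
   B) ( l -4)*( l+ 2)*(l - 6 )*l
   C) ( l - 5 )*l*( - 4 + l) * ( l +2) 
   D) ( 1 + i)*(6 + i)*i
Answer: C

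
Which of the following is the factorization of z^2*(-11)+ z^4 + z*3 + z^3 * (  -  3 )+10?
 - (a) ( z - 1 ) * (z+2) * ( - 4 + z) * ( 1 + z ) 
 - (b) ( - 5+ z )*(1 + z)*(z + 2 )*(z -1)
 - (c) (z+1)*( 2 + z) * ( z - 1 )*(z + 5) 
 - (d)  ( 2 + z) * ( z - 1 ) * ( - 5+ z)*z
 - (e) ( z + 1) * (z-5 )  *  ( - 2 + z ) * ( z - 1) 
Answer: b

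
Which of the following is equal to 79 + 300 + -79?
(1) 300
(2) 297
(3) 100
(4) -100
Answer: 1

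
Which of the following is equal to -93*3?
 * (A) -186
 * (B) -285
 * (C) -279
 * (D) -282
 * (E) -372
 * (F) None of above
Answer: C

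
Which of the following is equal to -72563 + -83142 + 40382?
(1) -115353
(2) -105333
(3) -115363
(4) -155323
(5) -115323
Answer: 5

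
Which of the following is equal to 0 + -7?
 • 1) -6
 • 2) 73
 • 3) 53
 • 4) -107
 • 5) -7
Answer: 5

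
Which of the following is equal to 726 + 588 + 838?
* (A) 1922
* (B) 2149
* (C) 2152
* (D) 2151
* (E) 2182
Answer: C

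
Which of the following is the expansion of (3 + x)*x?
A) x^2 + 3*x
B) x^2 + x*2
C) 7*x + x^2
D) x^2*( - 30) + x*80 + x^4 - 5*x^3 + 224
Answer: A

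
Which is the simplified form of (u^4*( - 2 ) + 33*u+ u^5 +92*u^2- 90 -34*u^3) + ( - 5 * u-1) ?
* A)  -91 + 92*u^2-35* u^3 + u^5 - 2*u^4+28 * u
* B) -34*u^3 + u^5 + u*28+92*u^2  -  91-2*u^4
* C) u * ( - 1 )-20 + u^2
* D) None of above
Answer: B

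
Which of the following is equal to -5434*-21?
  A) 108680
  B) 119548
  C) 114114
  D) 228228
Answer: C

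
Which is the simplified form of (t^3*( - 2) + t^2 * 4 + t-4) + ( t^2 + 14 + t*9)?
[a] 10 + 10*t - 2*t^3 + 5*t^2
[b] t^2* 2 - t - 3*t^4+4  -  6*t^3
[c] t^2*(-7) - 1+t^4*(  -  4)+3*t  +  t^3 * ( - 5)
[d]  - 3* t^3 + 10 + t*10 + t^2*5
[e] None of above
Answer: a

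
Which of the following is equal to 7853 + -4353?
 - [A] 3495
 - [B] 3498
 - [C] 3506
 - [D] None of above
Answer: D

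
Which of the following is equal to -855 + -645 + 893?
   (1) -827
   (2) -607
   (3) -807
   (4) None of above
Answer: 2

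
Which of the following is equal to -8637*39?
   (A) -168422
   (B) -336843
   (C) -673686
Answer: B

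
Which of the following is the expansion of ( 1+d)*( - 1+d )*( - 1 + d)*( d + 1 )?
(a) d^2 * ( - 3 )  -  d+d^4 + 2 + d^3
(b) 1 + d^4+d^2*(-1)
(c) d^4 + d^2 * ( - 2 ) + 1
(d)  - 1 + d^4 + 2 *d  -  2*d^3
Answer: c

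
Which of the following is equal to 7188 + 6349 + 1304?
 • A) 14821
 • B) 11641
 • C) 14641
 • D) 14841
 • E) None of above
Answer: D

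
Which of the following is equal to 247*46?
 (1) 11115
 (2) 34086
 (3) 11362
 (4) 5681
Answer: 3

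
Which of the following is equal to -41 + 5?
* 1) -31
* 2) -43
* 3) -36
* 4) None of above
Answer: 3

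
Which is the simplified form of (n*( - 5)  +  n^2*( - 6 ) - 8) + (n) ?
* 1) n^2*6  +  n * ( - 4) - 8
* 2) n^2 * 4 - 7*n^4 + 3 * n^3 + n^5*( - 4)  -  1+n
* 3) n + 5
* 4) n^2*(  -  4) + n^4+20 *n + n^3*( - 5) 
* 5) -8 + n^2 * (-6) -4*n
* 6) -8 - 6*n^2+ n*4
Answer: 5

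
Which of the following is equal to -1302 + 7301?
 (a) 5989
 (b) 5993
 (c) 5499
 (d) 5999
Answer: d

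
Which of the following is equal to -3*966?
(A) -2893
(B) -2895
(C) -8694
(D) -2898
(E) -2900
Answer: D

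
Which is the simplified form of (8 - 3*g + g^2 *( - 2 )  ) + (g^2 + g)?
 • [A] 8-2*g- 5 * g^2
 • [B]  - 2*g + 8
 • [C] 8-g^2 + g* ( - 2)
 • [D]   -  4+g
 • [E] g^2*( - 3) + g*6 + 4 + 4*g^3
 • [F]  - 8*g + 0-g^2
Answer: C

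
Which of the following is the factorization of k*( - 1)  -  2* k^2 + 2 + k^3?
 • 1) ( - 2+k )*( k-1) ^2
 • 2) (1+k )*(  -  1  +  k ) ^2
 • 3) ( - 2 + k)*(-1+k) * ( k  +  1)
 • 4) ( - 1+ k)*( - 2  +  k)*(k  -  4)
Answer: 3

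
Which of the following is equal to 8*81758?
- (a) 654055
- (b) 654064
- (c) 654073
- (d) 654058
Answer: b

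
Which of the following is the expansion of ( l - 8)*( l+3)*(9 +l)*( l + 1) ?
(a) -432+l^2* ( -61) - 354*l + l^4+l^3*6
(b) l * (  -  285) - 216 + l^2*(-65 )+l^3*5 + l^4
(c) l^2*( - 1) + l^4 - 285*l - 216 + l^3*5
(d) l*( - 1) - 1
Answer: b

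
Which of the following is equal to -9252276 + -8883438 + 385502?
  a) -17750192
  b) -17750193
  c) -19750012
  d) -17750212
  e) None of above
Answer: d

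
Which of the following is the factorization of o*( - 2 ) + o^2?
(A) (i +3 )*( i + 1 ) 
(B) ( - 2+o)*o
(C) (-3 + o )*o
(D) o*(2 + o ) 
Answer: B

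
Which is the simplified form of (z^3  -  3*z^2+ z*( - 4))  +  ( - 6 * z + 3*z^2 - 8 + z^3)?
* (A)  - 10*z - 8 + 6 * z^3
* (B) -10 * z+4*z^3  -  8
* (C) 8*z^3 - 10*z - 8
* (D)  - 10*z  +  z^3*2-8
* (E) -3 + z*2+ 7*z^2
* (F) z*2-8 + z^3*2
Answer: D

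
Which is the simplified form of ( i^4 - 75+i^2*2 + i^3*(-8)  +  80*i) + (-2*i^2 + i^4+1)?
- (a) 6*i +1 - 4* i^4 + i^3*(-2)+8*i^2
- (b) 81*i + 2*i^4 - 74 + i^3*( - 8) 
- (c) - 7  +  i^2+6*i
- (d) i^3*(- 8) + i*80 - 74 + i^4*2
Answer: d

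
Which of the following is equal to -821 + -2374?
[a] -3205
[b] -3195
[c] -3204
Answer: b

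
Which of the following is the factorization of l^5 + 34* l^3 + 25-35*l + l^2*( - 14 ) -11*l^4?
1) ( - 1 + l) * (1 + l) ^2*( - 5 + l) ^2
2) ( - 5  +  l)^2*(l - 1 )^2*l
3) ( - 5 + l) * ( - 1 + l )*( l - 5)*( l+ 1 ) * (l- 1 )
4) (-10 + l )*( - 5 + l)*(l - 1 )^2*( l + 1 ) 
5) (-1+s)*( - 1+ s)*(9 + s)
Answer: 3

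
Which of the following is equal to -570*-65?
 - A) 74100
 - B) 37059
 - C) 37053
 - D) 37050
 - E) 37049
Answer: D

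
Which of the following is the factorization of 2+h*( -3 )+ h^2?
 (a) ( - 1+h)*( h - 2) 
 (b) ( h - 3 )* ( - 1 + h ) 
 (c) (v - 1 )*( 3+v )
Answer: a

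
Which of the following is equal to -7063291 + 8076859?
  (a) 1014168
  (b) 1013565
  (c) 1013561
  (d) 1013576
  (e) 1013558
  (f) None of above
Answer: f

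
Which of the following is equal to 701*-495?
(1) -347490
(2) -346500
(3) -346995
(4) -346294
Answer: 3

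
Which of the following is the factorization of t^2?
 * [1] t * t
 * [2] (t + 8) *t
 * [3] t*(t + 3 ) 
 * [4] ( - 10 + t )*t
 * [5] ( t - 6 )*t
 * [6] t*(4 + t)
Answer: 1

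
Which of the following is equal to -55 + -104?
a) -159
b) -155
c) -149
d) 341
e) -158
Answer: a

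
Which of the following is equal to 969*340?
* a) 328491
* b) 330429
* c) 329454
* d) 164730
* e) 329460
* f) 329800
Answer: e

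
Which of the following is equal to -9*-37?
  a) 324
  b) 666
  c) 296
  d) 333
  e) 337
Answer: d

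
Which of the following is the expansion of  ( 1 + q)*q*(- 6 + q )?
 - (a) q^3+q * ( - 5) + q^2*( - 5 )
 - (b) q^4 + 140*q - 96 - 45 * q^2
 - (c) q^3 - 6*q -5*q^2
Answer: c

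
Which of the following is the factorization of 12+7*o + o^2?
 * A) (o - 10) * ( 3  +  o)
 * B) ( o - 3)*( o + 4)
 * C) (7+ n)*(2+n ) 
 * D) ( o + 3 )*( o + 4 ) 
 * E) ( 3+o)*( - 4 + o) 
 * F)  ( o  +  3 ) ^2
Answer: D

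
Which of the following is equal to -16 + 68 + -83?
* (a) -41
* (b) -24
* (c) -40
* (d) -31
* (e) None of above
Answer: d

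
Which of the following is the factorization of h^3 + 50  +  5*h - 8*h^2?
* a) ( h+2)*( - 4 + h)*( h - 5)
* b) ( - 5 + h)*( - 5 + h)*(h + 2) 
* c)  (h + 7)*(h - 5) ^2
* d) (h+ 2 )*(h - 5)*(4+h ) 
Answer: b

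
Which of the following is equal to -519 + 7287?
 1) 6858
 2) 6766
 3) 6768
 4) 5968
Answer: 3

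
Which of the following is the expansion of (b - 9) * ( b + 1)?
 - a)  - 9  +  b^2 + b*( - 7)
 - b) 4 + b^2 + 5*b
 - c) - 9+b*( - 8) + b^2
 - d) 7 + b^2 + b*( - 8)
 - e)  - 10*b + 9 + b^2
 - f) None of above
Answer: c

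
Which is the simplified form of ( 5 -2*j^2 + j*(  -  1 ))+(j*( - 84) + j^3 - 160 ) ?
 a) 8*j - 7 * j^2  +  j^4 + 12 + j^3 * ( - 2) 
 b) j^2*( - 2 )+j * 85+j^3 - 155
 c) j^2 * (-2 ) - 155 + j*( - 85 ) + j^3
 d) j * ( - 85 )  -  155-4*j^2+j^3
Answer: c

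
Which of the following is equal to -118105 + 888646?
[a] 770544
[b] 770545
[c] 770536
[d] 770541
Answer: d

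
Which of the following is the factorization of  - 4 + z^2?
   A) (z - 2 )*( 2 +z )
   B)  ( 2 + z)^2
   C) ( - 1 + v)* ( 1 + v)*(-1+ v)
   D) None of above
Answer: A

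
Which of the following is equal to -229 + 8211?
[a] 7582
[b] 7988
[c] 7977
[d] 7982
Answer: d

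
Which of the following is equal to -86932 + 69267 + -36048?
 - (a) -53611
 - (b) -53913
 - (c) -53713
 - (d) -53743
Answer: c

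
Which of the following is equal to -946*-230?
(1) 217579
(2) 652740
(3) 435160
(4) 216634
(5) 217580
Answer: 5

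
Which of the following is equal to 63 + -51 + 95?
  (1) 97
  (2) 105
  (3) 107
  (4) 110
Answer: 3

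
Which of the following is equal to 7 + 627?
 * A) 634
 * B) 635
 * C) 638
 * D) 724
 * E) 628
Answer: A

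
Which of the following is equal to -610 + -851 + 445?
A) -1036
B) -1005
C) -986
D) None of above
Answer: D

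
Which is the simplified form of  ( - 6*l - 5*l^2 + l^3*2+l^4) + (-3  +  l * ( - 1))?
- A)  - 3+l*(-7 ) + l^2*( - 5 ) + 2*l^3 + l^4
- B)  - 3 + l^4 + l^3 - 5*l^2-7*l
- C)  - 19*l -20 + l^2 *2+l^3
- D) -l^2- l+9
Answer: A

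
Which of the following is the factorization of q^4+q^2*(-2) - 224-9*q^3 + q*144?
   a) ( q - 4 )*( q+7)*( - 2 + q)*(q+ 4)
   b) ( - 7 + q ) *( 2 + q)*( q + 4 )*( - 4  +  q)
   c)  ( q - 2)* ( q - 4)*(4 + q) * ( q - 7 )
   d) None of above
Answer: c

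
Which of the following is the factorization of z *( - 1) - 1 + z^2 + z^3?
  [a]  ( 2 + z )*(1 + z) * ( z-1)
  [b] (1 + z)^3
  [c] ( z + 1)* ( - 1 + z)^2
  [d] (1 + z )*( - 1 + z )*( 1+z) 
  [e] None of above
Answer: d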